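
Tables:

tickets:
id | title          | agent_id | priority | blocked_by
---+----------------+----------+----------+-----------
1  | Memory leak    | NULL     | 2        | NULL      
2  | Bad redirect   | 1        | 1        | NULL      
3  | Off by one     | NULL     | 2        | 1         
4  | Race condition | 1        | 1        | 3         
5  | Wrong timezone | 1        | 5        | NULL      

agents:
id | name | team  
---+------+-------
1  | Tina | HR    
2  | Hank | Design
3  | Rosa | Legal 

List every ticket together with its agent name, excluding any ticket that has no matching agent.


INNER JOIN keeps only tickets rows whose agent_id matches an id in agents. Walk through each ticket:
  - ticket 1 (Memory leak): agent_id=NULL, no match -> dropped
  - ticket 2 (Bad redirect): agent_id=1 -> matches Tina
  - ticket 3 (Off by one): agent_id=NULL, no match -> dropped
  - ticket 4 (Race condition): agent_id=1 -> matches Tina
  - ticket 5 (Wrong timezone): agent_id=1 -> matches Tina
So 2 of 5 rows are dropped.

SQL:
SELECT a.title, b.name AS agent
FROM tickets a
INNER JOIN agents b ON a.agent_id = b.id

Result:
title          | agent
---------------+------
Bad redirect   | Tina 
Race condition | Tina 
Wrong timezone | Tina 


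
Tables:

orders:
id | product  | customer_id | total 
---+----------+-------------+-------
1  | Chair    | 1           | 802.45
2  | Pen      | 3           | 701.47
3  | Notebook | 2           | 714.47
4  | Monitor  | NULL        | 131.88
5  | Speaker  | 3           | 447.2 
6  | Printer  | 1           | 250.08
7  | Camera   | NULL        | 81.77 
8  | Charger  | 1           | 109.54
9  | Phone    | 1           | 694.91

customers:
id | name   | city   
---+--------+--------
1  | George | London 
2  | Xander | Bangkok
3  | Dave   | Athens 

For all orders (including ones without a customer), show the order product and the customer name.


LEFT JOIN keeps every row from orders (the left table); where customer_id has no match in customers, the customer columns become NULL. Walk through each order:
  - order 1 (Chair): customer_id=1 -> matches George
  - order 2 (Pen): customer_id=3 -> matches Dave
  - order 3 (Notebook): customer_id=2 -> matches Xander
  - order 4 (Monitor): customer_id=NULL, no match -> kept with NULL
  - order 5 (Speaker): customer_id=3 -> matches Dave
  - order 6 (Printer): customer_id=1 -> matches George
  - order 7 (Camera): customer_id=NULL, no match -> kept with NULL
  - order 8 (Charger): customer_id=1 -> matches George
  - order 9 (Phone): customer_id=1 -> matches George
All 9 rows appear; 2 have NULL customer.

SQL:
SELECT a.product, b.name AS customer
FROM orders a
LEFT JOIN customers b ON a.customer_id = b.id

Result:
product  | customer
---------+---------
Chair    | George  
Pen      | Dave    
Notebook | Xander  
Monitor  | NULL    
Speaker  | Dave    
Printer  | George  
Camera   | NULL    
Charger  | George  
Phone    | George  


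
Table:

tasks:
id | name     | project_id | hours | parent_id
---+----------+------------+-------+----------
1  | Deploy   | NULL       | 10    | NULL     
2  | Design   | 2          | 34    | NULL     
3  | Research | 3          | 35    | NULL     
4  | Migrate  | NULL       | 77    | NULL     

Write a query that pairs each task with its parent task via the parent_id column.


This is a self-join: tasks is joined to a second copy of itself, matching each row's parent_id to another row's id. Use LEFT JOIN so rows with parent_id=NULL are kept.
  - task 1 (Deploy): parent_id=NULL -> NULL
  - task 2 (Design): parent_id=NULL -> NULL
  - task 3 (Research): parent_id=NULL -> NULL
  - task 4 (Migrate): parent_id=NULL -> NULL

SQL:
SELECT a.name AS item, b.name AS parent
FROM tasks a
LEFT JOIN tasks b ON a.parent_id = b.id

Result:
item     | parent
---------+-------
Deploy   | NULL  
Design   | NULL  
Research | NULL  
Migrate  | NULL  


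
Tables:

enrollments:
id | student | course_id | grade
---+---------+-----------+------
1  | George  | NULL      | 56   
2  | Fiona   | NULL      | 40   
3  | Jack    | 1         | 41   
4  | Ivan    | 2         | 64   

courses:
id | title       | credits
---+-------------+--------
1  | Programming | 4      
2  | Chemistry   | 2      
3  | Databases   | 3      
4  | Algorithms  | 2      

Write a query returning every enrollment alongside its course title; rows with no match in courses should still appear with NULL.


LEFT JOIN keeps every row from enrollments (the left table); where course_id has no match in courses, the course columns become NULL. Walk through each enrollment:
  - enrollment 1 (George): course_id=NULL, no match -> kept with NULL
  - enrollment 2 (Fiona): course_id=NULL, no match -> kept with NULL
  - enrollment 3 (Jack): course_id=1 -> matches Programming
  - enrollment 4 (Ivan): course_id=2 -> matches Chemistry
All 4 rows appear; 2 have NULL course.

SQL:
SELECT a.student, b.title AS course
FROM enrollments a
LEFT JOIN courses b ON a.course_id = b.id

Result:
student | course     
--------+------------
George  | NULL       
Fiona   | NULL       
Jack    | Programming
Ivan    | Chemistry  


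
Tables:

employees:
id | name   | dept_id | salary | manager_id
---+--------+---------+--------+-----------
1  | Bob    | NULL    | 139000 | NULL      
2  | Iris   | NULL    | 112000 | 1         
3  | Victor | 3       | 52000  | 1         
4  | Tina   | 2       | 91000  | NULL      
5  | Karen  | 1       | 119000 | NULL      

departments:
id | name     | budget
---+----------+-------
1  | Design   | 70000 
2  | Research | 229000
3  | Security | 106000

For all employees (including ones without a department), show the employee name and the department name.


LEFT JOIN keeps every row from employees (the left table); where dept_id has no match in departments, the department columns become NULL. Walk through each employee:
  - employee 1 (Bob): dept_id=NULL, no match -> kept with NULL
  - employee 2 (Iris): dept_id=NULL, no match -> kept with NULL
  - employee 3 (Victor): dept_id=3 -> matches Security
  - employee 4 (Tina): dept_id=2 -> matches Research
  - employee 5 (Karen): dept_id=1 -> matches Design
All 5 rows appear; 2 have NULL department.

SQL:
SELECT a.name, b.name AS department
FROM employees a
LEFT JOIN departments b ON a.dept_id = b.id

Result:
name   | department
-------+-----------
Bob    | NULL      
Iris   | NULL      
Victor | Security  
Tina   | Research  
Karen  | Design    


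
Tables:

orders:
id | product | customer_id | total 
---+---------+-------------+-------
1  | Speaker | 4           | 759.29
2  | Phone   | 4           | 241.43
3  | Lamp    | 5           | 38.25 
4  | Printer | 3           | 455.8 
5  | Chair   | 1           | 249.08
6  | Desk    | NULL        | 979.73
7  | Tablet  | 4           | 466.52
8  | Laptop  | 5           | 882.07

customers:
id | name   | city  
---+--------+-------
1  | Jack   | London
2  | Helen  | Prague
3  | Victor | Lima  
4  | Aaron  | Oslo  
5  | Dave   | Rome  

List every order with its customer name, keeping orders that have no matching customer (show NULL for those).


LEFT JOIN keeps every row from orders (the left table); where customer_id has no match in customers, the customer columns become NULL. Walk through each order:
  - order 1 (Speaker): customer_id=4 -> matches Aaron
  - order 2 (Phone): customer_id=4 -> matches Aaron
  - order 3 (Lamp): customer_id=5 -> matches Dave
  - order 4 (Printer): customer_id=3 -> matches Victor
  - order 5 (Chair): customer_id=1 -> matches Jack
  - order 6 (Desk): customer_id=NULL, no match -> kept with NULL
  - order 7 (Tablet): customer_id=4 -> matches Aaron
  - order 8 (Laptop): customer_id=5 -> matches Dave
All 8 rows appear; 1 has NULL customer.

SQL:
SELECT a.product, b.name AS customer
FROM orders a
LEFT JOIN customers b ON a.customer_id = b.id

Result:
product | customer
--------+---------
Speaker | Aaron   
Phone   | Aaron   
Lamp    | Dave    
Printer | Victor  
Chair   | Jack    
Desk    | NULL    
Tablet  | Aaron   
Laptop  | Dave    


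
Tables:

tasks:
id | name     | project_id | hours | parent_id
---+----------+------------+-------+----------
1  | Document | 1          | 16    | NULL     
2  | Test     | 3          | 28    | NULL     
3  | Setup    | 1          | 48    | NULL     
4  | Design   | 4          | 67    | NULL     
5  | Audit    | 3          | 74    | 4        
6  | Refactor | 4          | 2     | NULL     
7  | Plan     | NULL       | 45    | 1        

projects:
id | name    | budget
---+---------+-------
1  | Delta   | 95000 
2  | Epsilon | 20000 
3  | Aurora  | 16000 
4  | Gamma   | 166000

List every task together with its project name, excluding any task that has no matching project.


INNER JOIN keeps only tasks rows whose project_id matches an id in projects. Walk through each task:
  - task 1 (Document): project_id=1 -> matches Delta
  - task 2 (Test): project_id=3 -> matches Aurora
  - task 3 (Setup): project_id=1 -> matches Delta
  - task 4 (Design): project_id=4 -> matches Gamma
  - task 5 (Audit): project_id=3 -> matches Aurora
  - task 6 (Refactor): project_id=4 -> matches Gamma
  - task 7 (Plan): project_id=NULL, no match -> dropped
So 1 of 7 rows is dropped.

SQL:
SELECT a.name, b.name AS project
FROM tasks a
INNER JOIN projects b ON a.project_id = b.id

Result:
name     | project
---------+--------
Document | Delta  
Test     | Aurora 
Setup    | Delta  
Design   | Gamma  
Audit    | Aurora 
Refactor | Gamma  


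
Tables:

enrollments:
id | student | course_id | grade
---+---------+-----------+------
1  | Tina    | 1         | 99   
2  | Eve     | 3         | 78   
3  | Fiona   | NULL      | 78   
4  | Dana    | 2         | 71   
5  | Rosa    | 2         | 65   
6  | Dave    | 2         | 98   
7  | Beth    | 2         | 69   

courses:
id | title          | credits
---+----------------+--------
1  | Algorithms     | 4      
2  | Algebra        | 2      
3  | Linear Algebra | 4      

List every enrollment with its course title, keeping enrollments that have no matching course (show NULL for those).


LEFT JOIN keeps every row from enrollments (the left table); where course_id has no match in courses, the course columns become NULL. Walk through each enrollment:
  - enrollment 1 (Tina): course_id=1 -> matches Algorithms
  - enrollment 2 (Eve): course_id=3 -> matches Linear Algebra
  - enrollment 3 (Fiona): course_id=NULL, no match -> kept with NULL
  - enrollment 4 (Dana): course_id=2 -> matches Algebra
  - enrollment 5 (Rosa): course_id=2 -> matches Algebra
  - enrollment 6 (Dave): course_id=2 -> matches Algebra
  - enrollment 7 (Beth): course_id=2 -> matches Algebra
All 7 rows appear; 1 has NULL course.

SQL:
SELECT a.student, b.title AS course
FROM enrollments a
LEFT JOIN courses b ON a.course_id = b.id

Result:
student | course        
--------+---------------
Tina    | Algorithms    
Eve     | Linear Algebra
Fiona   | NULL          
Dana    | Algebra       
Rosa    | Algebra       
Dave    | Algebra       
Beth    | Algebra       


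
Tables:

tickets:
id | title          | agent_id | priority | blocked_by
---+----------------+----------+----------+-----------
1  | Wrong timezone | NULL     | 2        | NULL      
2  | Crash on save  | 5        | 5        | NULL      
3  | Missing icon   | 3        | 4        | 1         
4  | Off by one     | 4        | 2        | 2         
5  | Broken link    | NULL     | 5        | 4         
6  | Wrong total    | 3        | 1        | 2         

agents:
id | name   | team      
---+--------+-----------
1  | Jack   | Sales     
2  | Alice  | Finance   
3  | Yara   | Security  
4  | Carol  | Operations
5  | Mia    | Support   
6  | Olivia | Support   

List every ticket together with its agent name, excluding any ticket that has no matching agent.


INNER JOIN keeps only tickets rows whose agent_id matches an id in agents. Walk through each ticket:
  - ticket 1 (Wrong timezone): agent_id=NULL, no match -> dropped
  - ticket 2 (Crash on save): agent_id=5 -> matches Mia
  - ticket 3 (Missing icon): agent_id=3 -> matches Yara
  - ticket 4 (Off by one): agent_id=4 -> matches Carol
  - ticket 5 (Broken link): agent_id=NULL, no match -> dropped
  - ticket 6 (Wrong total): agent_id=3 -> matches Yara
So 2 of 6 rows are dropped.

SQL:
SELECT a.title, b.name AS agent
FROM tickets a
INNER JOIN agents b ON a.agent_id = b.id

Result:
title         | agent
--------------+------
Crash on save | Mia  
Missing icon  | Yara 
Off by one    | Carol
Wrong total   | Yara 


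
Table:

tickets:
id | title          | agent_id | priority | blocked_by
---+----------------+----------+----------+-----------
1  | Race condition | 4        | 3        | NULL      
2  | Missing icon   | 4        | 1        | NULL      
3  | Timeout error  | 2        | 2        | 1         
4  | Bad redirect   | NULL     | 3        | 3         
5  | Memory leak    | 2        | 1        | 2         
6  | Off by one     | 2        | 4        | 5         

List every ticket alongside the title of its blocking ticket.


This is a self-join: tickets is joined to a second copy of itself, matching each row's blocked_by to another row's id. Use LEFT JOIN so rows with blocked_by=NULL are kept.
  - ticket 1 (Race condition): blocked_by=NULL -> NULL
  - ticket 2 (Missing icon): blocked_by=NULL -> NULL
  - ticket 3 (Timeout error): blocked_by=1 -> Race condition
  - ticket 4 (Bad redirect): blocked_by=3 -> Timeout error
  - ticket 5 (Memory leak): blocked_by=2 -> Missing icon
  - ticket 6 (Off by one): blocked_by=5 -> Memory leak

SQL:
SELECT a.title AS item, b.title AS blocked_by
FROM tickets a
LEFT JOIN tickets b ON a.blocked_by = b.id

Result:
item           | blocked_by    
---------------+---------------
Race condition | NULL          
Missing icon   | NULL          
Timeout error  | Race condition
Bad redirect   | Timeout error 
Memory leak    | Missing icon  
Off by one     | Memory leak   


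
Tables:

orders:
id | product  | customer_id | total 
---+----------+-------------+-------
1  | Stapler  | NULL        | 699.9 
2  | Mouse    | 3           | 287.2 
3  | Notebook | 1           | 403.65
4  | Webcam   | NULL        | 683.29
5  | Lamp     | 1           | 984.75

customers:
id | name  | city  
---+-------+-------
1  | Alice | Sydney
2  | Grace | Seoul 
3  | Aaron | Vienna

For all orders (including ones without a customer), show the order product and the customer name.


LEFT JOIN keeps every row from orders (the left table); where customer_id has no match in customers, the customer columns become NULL. Walk through each order:
  - order 1 (Stapler): customer_id=NULL, no match -> kept with NULL
  - order 2 (Mouse): customer_id=3 -> matches Aaron
  - order 3 (Notebook): customer_id=1 -> matches Alice
  - order 4 (Webcam): customer_id=NULL, no match -> kept with NULL
  - order 5 (Lamp): customer_id=1 -> matches Alice
All 5 rows appear; 2 have NULL customer.

SQL:
SELECT a.product, b.name AS customer
FROM orders a
LEFT JOIN customers b ON a.customer_id = b.id

Result:
product  | customer
---------+---------
Stapler  | NULL    
Mouse    | Aaron   
Notebook | Alice   
Webcam   | NULL    
Lamp     | Alice   


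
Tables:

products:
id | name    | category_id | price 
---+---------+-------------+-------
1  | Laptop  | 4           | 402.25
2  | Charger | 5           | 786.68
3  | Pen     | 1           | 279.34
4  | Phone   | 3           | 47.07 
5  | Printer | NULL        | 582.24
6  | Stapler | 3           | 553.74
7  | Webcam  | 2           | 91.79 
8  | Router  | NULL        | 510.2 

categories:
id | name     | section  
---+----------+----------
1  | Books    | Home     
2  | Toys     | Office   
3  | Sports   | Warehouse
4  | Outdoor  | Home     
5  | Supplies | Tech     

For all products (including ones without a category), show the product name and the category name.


LEFT JOIN keeps every row from products (the left table); where category_id has no match in categories, the category columns become NULL. Walk through each product:
  - product 1 (Laptop): category_id=4 -> matches Outdoor
  - product 2 (Charger): category_id=5 -> matches Supplies
  - product 3 (Pen): category_id=1 -> matches Books
  - product 4 (Phone): category_id=3 -> matches Sports
  - product 5 (Printer): category_id=NULL, no match -> kept with NULL
  - product 6 (Stapler): category_id=3 -> matches Sports
  - product 7 (Webcam): category_id=2 -> matches Toys
  - product 8 (Router): category_id=NULL, no match -> kept with NULL
All 8 rows appear; 2 have NULL category.

SQL:
SELECT a.name, b.name AS category
FROM products a
LEFT JOIN categories b ON a.category_id = b.id

Result:
name    | category
--------+---------
Laptop  | Outdoor 
Charger | Supplies
Pen     | Books   
Phone   | Sports  
Printer | NULL    
Stapler | Sports  
Webcam  | Toys    
Router  | NULL    


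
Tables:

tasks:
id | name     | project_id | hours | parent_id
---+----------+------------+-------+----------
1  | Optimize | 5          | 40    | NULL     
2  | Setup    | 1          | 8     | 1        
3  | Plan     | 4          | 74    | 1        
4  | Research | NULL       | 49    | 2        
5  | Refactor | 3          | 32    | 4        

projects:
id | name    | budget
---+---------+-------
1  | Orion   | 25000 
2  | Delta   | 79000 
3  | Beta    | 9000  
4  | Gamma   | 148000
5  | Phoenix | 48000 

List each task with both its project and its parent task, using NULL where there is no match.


Two LEFT JOINs from the same base table tasks: one to projects via project_id, one to tasks itself via parent_id. Both are LEFT so every task is preserved.
Match against projects:
  - task 1 (Optimize): project_id=5 -> matches Phoenix
  - task 2 (Setup): project_id=1 -> matches Orion
  - task 3 (Plan): project_id=4 -> matches Gamma
  - task 4 (Research): project_id=NULL, no match -> kept with NULL
  - task 5 (Refactor): project_id=3 -> matches Beta
Match against tasks (self):
  - task 1 (Optimize): parent_id=NULL -> NULL
  - task 2 (Setup): parent_id=1 -> Optimize
  - task 3 (Plan): parent_id=1 -> Optimize
  - task 4 (Research): parent_id=2 -> Setup
  - task 5 (Refactor): parent_id=4 -> Research

SQL:
SELECT a.name, b.name AS project, c.name AS parent
FROM tasks a
LEFT JOIN projects b ON a.project_id = b.id
LEFT JOIN tasks c ON a.parent_id = c.id

Result:
name     | project | parent  
---------+---------+---------
Optimize | Phoenix | NULL    
Setup    | Orion   | Optimize
Plan     | Gamma   | Optimize
Research | NULL    | Setup   
Refactor | Beta    | Research


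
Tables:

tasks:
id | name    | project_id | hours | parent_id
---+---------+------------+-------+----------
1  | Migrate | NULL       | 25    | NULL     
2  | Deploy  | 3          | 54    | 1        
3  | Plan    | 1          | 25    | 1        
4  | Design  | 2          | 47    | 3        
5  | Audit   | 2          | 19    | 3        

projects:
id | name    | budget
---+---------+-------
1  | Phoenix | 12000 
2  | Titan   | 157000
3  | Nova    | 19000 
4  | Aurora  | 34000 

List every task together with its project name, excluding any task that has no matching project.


INNER JOIN keeps only tasks rows whose project_id matches an id in projects. Walk through each task:
  - task 1 (Migrate): project_id=NULL, no match -> dropped
  - task 2 (Deploy): project_id=3 -> matches Nova
  - task 3 (Plan): project_id=1 -> matches Phoenix
  - task 4 (Design): project_id=2 -> matches Titan
  - task 5 (Audit): project_id=2 -> matches Titan
So 1 of 5 rows is dropped.

SQL:
SELECT a.name, b.name AS project
FROM tasks a
INNER JOIN projects b ON a.project_id = b.id

Result:
name   | project
-------+--------
Deploy | Nova   
Plan   | Phoenix
Design | Titan  
Audit  | Titan  


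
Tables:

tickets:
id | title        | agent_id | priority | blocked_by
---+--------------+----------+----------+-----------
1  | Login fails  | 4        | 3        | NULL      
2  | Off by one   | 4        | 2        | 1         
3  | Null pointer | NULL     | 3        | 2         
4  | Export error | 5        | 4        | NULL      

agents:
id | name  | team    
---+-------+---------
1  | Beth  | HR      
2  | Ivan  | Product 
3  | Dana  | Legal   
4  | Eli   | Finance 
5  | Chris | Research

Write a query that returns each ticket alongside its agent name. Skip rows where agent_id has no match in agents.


INNER JOIN keeps only tickets rows whose agent_id matches an id in agents. Walk through each ticket:
  - ticket 1 (Login fails): agent_id=4 -> matches Eli
  - ticket 2 (Off by one): agent_id=4 -> matches Eli
  - ticket 3 (Null pointer): agent_id=NULL, no match -> dropped
  - ticket 4 (Export error): agent_id=5 -> matches Chris
So 1 of 4 rows is dropped.

SQL:
SELECT a.title, b.name AS agent
FROM tickets a
INNER JOIN agents b ON a.agent_id = b.id

Result:
title        | agent
-------------+------
Login fails  | Eli  
Off by one   | Eli  
Export error | Chris


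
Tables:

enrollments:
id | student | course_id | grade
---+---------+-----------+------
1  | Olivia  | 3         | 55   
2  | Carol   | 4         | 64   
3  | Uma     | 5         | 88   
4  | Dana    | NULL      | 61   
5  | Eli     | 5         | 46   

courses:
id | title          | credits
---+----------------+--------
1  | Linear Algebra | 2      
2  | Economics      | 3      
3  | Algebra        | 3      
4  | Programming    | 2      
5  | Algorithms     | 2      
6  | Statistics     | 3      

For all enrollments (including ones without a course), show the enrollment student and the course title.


LEFT JOIN keeps every row from enrollments (the left table); where course_id has no match in courses, the course columns become NULL. Walk through each enrollment:
  - enrollment 1 (Olivia): course_id=3 -> matches Algebra
  - enrollment 2 (Carol): course_id=4 -> matches Programming
  - enrollment 3 (Uma): course_id=5 -> matches Algorithms
  - enrollment 4 (Dana): course_id=NULL, no match -> kept with NULL
  - enrollment 5 (Eli): course_id=5 -> matches Algorithms
All 5 rows appear; 1 has NULL course.

SQL:
SELECT a.student, b.title AS course
FROM enrollments a
LEFT JOIN courses b ON a.course_id = b.id

Result:
student | course     
--------+------------
Olivia  | Algebra    
Carol   | Programming
Uma     | Algorithms 
Dana    | NULL       
Eli     | Algorithms 


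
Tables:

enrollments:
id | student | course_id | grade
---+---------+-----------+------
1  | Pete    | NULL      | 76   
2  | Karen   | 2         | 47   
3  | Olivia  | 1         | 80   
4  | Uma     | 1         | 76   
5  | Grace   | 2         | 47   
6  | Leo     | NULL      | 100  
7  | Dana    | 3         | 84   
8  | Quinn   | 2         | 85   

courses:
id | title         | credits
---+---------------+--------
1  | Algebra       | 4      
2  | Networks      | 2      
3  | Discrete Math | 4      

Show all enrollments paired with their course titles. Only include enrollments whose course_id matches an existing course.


INNER JOIN keeps only enrollments rows whose course_id matches an id in courses. Walk through each enrollment:
  - enrollment 1 (Pete): course_id=NULL, no match -> dropped
  - enrollment 2 (Karen): course_id=2 -> matches Networks
  - enrollment 3 (Olivia): course_id=1 -> matches Algebra
  - enrollment 4 (Uma): course_id=1 -> matches Algebra
  - enrollment 5 (Grace): course_id=2 -> matches Networks
  - enrollment 6 (Leo): course_id=NULL, no match -> dropped
  - enrollment 7 (Dana): course_id=3 -> matches Discrete Math
  - enrollment 8 (Quinn): course_id=2 -> matches Networks
So 2 of 8 rows are dropped.

SQL:
SELECT a.student, b.title AS course
FROM enrollments a
INNER JOIN courses b ON a.course_id = b.id

Result:
student | course       
--------+--------------
Karen   | Networks     
Olivia  | Algebra      
Uma     | Algebra      
Grace   | Networks     
Dana    | Discrete Math
Quinn   | Networks     


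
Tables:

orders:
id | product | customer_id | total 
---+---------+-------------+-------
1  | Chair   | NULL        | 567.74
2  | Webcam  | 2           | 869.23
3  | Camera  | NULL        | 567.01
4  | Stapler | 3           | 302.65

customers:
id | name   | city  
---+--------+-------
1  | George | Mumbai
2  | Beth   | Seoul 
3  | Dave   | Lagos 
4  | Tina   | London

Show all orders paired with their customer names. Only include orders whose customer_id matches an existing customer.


INNER JOIN keeps only orders rows whose customer_id matches an id in customers. Walk through each order:
  - order 1 (Chair): customer_id=NULL, no match -> dropped
  - order 2 (Webcam): customer_id=2 -> matches Beth
  - order 3 (Camera): customer_id=NULL, no match -> dropped
  - order 4 (Stapler): customer_id=3 -> matches Dave
So 2 of 4 rows are dropped.

SQL:
SELECT a.product, b.name AS customer
FROM orders a
INNER JOIN customers b ON a.customer_id = b.id

Result:
product | customer
--------+---------
Webcam  | Beth    
Stapler | Dave    


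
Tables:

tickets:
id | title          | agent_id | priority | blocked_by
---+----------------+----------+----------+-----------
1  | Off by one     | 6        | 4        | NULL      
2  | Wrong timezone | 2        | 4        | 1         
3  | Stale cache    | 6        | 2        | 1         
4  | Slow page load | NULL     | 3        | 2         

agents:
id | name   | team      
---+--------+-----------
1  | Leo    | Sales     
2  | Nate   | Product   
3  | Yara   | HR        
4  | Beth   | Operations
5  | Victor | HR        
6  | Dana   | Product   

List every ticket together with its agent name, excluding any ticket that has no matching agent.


INNER JOIN keeps only tickets rows whose agent_id matches an id in agents. Walk through each ticket:
  - ticket 1 (Off by one): agent_id=6 -> matches Dana
  - ticket 2 (Wrong timezone): agent_id=2 -> matches Nate
  - ticket 3 (Stale cache): agent_id=6 -> matches Dana
  - ticket 4 (Slow page load): agent_id=NULL, no match -> dropped
So 1 of 4 rows is dropped.

SQL:
SELECT a.title, b.name AS agent
FROM tickets a
INNER JOIN agents b ON a.agent_id = b.id

Result:
title          | agent
---------------+------
Off by one     | Dana 
Wrong timezone | Nate 
Stale cache    | Dana 


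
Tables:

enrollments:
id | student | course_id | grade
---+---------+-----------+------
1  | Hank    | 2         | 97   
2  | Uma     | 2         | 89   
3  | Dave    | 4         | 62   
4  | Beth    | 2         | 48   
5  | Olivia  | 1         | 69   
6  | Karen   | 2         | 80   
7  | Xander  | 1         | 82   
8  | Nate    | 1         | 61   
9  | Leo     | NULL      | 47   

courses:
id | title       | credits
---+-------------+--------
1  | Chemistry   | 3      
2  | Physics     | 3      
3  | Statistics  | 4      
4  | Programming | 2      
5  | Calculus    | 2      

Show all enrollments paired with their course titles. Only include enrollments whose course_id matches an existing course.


INNER JOIN keeps only enrollments rows whose course_id matches an id in courses. Walk through each enrollment:
  - enrollment 1 (Hank): course_id=2 -> matches Physics
  - enrollment 2 (Uma): course_id=2 -> matches Physics
  - enrollment 3 (Dave): course_id=4 -> matches Programming
  - enrollment 4 (Beth): course_id=2 -> matches Physics
  - enrollment 5 (Olivia): course_id=1 -> matches Chemistry
  - enrollment 6 (Karen): course_id=2 -> matches Physics
  - enrollment 7 (Xander): course_id=1 -> matches Chemistry
  - enrollment 8 (Nate): course_id=1 -> matches Chemistry
  - enrollment 9 (Leo): course_id=NULL, no match -> dropped
So 1 of 9 rows is dropped.

SQL:
SELECT a.student, b.title AS course
FROM enrollments a
INNER JOIN courses b ON a.course_id = b.id

Result:
student | course     
--------+------------
Hank    | Physics    
Uma     | Physics    
Dave    | Programming
Beth    | Physics    
Olivia  | Chemistry  
Karen   | Physics    
Xander  | Chemistry  
Nate    | Chemistry  


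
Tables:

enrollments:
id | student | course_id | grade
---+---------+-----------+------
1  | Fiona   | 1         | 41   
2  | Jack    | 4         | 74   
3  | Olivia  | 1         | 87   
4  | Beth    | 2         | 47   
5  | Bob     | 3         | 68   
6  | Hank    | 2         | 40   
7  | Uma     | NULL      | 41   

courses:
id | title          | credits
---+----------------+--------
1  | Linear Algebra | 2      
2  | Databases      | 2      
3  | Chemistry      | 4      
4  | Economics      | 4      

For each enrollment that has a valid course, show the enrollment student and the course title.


INNER JOIN keeps only enrollments rows whose course_id matches an id in courses. Walk through each enrollment:
  - enrollment 1 (Fiona): course_id=1 -> matches Linear Algebra
  - enrollment 2 (Jack): course_id=4 -> matches Economics
  - enrollment 3 (Olivia): course_id=1 -> matches Linear Algebra
  - enrollment 4 (Beth): course_id=2 -> matches Databases
  - enrollment 5 (Bob): course_id=3 -> matches Chemistry
  - enrollment 6 (Hank): course_id=2 -> matches Databases
  - enrollment 7 (Uma): course_id=NULL, no match -> dropped
So 1 of 7 rows is dropped.

SQL:
SELECT a.student, b.title AS course
FROM enrollments a
INNER JOIN courses b ON a.course_id = b.id

Result:
student | course        
--------+---------------
Fiona   | Linear Algebra
Jack    | Economics     
Olivia  | Linear Algebra
Beth    | Databases     
Bob     | Chemistry     
Hank    | Databases     


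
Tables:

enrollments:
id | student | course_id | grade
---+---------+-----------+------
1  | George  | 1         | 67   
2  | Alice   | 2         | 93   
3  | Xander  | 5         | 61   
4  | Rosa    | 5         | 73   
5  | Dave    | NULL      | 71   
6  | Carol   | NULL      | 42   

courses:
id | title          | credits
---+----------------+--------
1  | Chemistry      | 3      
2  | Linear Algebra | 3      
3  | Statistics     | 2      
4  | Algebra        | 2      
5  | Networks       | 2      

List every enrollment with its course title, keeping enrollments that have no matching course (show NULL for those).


LEFT JOIN keeps every row from enrollments (the left table); where course_id has no match in courses, the course columns become NULL. Walk through each enrollment:
  - enrollment 1 (George): course_id=1 -> matches Chemistry
  - enrollment 2 (Alice): course_id=2 -> matches Linear Algebra
  - enrollment 3 (Xander): course_id=5 -> matches Networks
  - enrollment 4 (Rosa): course_id=5 -> matches Networks
  - enrollment 5 (Dave): course_id=NULL, no match -> kept with NULL
  - enrollment 6 (Carol): course_id=NULL, no match -> kept with NULL
All 6 rows appear; 2 have NULL course.

SQL:
SELECT a.student, b.title AS course
FROM enrollments a
LEFT JOIN courses b ON a.course_id = b.id

Result:
student | course        
--------+---------------
George  | Chemistry     
Alice   | Linear Algebra
Xander  | Networks      
Rosa    | Networks      
Dave    | NULL          
Carol   | NULL          


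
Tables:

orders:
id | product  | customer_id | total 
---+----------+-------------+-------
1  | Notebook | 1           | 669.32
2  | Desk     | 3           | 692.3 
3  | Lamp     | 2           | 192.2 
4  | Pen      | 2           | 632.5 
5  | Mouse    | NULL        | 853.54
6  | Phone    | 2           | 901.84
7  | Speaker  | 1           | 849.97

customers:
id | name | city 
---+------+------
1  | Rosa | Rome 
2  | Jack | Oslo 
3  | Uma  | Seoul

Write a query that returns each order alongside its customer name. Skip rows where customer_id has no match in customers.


INNER JOIN keeps only orders rows whose customer_id matches an id in customers. Walk through each order:
  - order 1 (Notebook): customer_id=1 -> matches Rosa
  - order 2 (Desk): customer_id=3 -> matches Uma
  - order 3 (Lamp): customer_id=2 -> matches Jack
  - order 4 (Pen): customer_id=2 -> matches Jack
  - order 5 (Mouse): customer_id=NULL, no match -> dropped
  - order 6 (Phone): customer_id=2 -> matches Jack
  - order 7 (Speaker): customer_id=1 -> matches Rosa
So 1 of 7 rows is dropped.

SQL:
SELECT a.product, b.name AS customer
FROM orders a
INNER JOIN customers b ON a.customer_id = b.id

Result:
product  | customer
---------+---------
Notebook | Rosa    
Desk     | Uma     
Lamp     | Jack    
Pen      | Jack    
Phone    | Jack    
Speaker  | Rosa    


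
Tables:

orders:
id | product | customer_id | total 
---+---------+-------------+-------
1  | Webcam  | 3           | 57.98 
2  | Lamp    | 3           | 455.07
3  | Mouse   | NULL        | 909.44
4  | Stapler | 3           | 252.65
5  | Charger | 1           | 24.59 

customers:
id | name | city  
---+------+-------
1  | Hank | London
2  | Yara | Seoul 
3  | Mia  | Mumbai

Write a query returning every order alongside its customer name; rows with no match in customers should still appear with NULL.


LEFT JOIN keeps every row from orders (the left table); where customer_id has no match in customers, the customer columns become NULL. Walk through each order:
  - order 1 (Webcam): customer_id=3 -> matches Mia
  - order 2 (Lamp): customer_id=3 -> matches Mia
  - order 3 (Mouse): customer_id=NULL, no match -> kept with NULL
  - order 4 (Stapler): customer_id=3 -> matches Mia
  - order 5 (Charger): customer_id=1 -> matches Hank
All 5 rows appear; 1 has NULL customer.

SQL:
SELECT a.product, b.name AS customer
FROM orders a
LEFT JOIN customers b ON a.customer_id = b.id

Result:
product | customer
--------+---------
Webcam  | Mia     
Lamp    | Mia     
Mouse   | NULL    
Stapler | Mia     
Charger | Hank    


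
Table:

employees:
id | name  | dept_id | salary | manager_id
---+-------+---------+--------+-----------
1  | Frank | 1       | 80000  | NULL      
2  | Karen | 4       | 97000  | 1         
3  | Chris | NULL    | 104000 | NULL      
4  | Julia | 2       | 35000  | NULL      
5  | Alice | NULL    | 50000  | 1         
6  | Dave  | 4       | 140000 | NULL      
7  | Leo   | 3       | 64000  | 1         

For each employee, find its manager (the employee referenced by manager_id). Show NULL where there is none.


This is a self-join: employees is joined to a second copy of itself, matching each row's manager_id to another row's id. Use LEFT JOIN so rows with manager_id=NULL are kept.
  - employee 1 (Frank): manager_id=NULL -> NULL
  - employee 2 (Karen): manager_id=1 -> Frank
  - employee 3 (Chris): manager_id=NULL -> NULL
  - employee 4 (Julia): manager_id=NULL -> NULL
  - employee 5 (Alice): manager_id=1 -> Frank
  - employee 6 (Dave): manager_id=NULL -> NULL
  - employee 7 (Leo): manager_id=1 -> Frank

SQL:
SELECT a.name AS item, b.name AS manager
FROM employees a
LEFT JOIN employees b ON a.manager_id = b.id

Result:
item  | manager
------+--------
Frank | NULL   
Karen | Frank  
Chris | NULL   
Julia | NULL   
Alice | Frank  
Dave  | NULL   
Leo   | Frank  


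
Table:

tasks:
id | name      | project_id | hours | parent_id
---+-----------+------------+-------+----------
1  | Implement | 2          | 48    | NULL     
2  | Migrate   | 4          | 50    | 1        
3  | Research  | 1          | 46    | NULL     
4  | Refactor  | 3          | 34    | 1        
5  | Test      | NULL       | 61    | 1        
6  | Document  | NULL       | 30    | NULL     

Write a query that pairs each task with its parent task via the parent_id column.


This is a self-join: tasks is joined to a second copy of itself, matching each row's parent_id to another row's id. Use LEFT JOIN so rows with parent_id=NULL are kept.
  - task 1 (Implement): parent_id=NULL -> NULL
  - task 2 (Migrate): parent_id=1 -> Implement
  - task 3 (Research): parent_id=NULL -> NULL
  - task 4 (Refactor): parent_id=1 -> Implement
  - task 5 (Test): parent_id=1 -> Implement
  - task 6 (Document): parent_id=NULL -> NULL

SQL:
SELECT a.name AS item, b.name AS parent
FROM tasks a
LEFT JOIN tasks b ON a.parent_id = b.id

Result:
item      | parent   
----------+----------
Implement | NULL     
Migrate   | Implement
Research  | NULL     
Refactor  | Implement
Test      | Implement
Document  | NULL     


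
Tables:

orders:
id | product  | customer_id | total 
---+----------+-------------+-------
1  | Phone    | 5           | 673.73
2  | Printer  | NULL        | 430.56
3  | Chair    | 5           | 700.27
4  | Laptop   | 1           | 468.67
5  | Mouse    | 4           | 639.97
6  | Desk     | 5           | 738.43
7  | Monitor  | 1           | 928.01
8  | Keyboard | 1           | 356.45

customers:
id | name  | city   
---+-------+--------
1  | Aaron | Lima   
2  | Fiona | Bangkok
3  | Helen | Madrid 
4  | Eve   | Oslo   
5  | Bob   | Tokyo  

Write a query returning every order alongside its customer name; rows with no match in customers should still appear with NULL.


LEFT JOIN keeps every row from orders (the left table); where customer_id has no match in customers, the customer columns become NULL. Walk through each order:
  - order 1 (Phone): customer_id=5 -> matches Bob
  - order 2 (Printer): customer_id=NULL, no match -> kept with NULL
  - order 3 (Chair): customer_id=5 -> matches Bob
  - order 4 (Laptop): customer_id=1 -> matches Aaron
  - order 5 (Mouse): customer_id=4 -> matches Eve
  - order 6 (Desk): customer_id=5 -> matches Bob
  - order 7 (Monitor): customer_id=1 -> matches Aaron
  - order 8 (Keyboard): customer_id=1 -> matches Aaron
All 8 rows appear; 1 has NULL customer.

SQL:
SELECT a.product, b.name AS customer
FROM orders a
LEFT JOIN customers b ON a.customer_id = b.id

Result:
product  | customer
---------+---------
Phone    | Bob     
Printer  | NULL    
Chair    | Bob     
Laptop   | Aaron   
Mouse    | Eve     
Desk     | Bob     
Monitor  | Aaron   
Keyboard | Aaron   


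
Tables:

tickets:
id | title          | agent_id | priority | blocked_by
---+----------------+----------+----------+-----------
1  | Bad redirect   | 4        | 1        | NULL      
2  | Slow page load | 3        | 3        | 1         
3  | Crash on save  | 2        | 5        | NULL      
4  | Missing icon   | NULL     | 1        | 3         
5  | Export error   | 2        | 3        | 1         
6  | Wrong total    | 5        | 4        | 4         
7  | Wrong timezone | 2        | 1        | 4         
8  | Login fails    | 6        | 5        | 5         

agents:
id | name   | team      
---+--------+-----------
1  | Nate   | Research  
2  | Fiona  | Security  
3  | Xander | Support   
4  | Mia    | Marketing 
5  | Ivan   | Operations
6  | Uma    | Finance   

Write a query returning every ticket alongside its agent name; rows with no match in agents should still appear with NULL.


LEFT JOIN keeps every row from tickets (the left table); where agent_id has no match in agents, the agent columns become NULL. Walk through each ticket:
  - ticket 1 (Bad redirect): agent_id=4 -> matches Mia
  - ticket 2 (Slow page load): agent_id=3 -> matches Xander
  - ticket 3 (Crash on save): agent_id=2 -> matches Fiona
  - ticket 4 (Missing icon): agent_id=NULL, no match -> kept with NULL
  - ticket 5 (Export error): agent_id=2 -> matches Fiona
  - ticket 6 (Wrong total): agent_id=5 -> matches Ivan
  - ticket 7 (Wrong timezone): agent_id=2 -> matches Fiona
  - ticket 8 (Login fails): agent_id=6 -> matches Uma
All 8 rows appear; 1 has NULL agent.

SQL:
SELECT a.title, b.name AS agent
FROM tickets a
LEFT JOIN agents b ON a.agent_id = b.id

Result:
title          | agent 
---------------+-------
Bad redirect   | Mia   
Slow page load | Xander
Crash on save  | Fiona 
Missing icon   | NULL  
Export error   | Fiona 
Wrong total    | Ivan  
Wrong timezone | Fiona 
Login fails    | Uma   


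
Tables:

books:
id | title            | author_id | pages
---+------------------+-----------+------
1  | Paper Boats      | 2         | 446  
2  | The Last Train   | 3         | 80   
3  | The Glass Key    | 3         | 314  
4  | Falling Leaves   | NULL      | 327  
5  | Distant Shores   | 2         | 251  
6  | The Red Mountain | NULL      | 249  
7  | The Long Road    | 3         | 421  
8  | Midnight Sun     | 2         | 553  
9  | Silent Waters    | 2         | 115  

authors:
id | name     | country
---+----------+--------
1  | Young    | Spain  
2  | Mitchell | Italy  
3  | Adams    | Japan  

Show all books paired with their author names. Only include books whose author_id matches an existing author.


INNER JOIN keeps only books rows whose author_id matches an id in authors. Walk through each book:
  - book 1 (Paper Boats): author_id=2 -> matches Mitchell
  - book 2 (The Last Train): author_id=3 -> matches Adams
  - book 3 (The Glass Key): author_id=3 -> matches Adams
  - book 4 (Falling Leaves): author_id=NULL, no match -> dropped
  - book 5 (Distant Shores): author_id=2 -> matches Mitchell
  - book 6 (The Red Mountain): author_id=NULL, no match -> dropped
  - book 7 (The Long Road): author_id=3 -> matches Adams
  - book 8 (Midnight Sun): author_id=2 -> matches Mitchell
  - book 9 (Silent Waters): author_id=2 -> matches Mitchell
So 2 of 9 rows are dropped.

SQL:
SELECT a.title, b.name AS author
FROM books a
INNER JOIN authors b ON a.author_id = b.id

Result:
title          | author  
---------------+---------
Paper Boats    | Mitchell
The Last Train | Adams   
The Glass Key  | Adams   
Distant Shores | Mitchell
The Long Road  | Adams   
Midnight Sun   | Mitchell
Silent Waters  | Mitchell
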